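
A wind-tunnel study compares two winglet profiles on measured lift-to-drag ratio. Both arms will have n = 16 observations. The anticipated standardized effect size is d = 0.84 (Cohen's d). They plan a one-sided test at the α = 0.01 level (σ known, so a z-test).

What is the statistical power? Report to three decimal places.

Power ≈ 0.520

Noncentrality parameter: δ = d·√(n/2) = 0.84 × √(16/2) = 2.3759
Critical value for a one-sided test at α = 0.01: z_α = 2.326.
Power = P(Z > 2.326 − δ) = Φ(0.050) = 0.5198.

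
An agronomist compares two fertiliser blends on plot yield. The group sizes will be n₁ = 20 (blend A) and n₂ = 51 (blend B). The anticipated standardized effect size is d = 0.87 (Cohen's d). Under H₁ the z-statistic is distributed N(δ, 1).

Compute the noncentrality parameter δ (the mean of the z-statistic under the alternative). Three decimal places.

The noncentrality parameter scales effect size by the design's sample-size factor: δ = d / √(1/n₁ + 1/n₂) = 0.87 / √(1/20 + 1/51) = 3.2975

δ ≈ 3.298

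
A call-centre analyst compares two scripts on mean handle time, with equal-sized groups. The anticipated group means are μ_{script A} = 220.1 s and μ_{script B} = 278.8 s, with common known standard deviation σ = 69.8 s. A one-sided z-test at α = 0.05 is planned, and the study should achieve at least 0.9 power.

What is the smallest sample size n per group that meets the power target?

n = 25 per group

Standardized effect: d = |μ_{script A} − μ_{script B}| / σ = |220.1 − 278.8| / 69.8 = 0.8410
For power 0.9 need Φ(δ − z_{0.05}) = 0.9, so δ = z_{0.05} + z_{0.10} = 1.645 + 1.282 = 2.926.
δ = d·√(n/2) ⇒ n = 2(δ/d)² = 2 × (2.926 / 0.8410)² = 24.22.
Round up to the next whole unit.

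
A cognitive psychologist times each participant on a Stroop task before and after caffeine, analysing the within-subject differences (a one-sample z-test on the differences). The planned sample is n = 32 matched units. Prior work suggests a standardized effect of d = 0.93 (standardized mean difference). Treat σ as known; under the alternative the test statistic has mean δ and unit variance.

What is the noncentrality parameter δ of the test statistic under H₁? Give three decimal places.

The noncentrality parameter scales effect size by the design's sample-size factor: δ = d·√n = 0.93 × √32 = 5.2609

δ ≈ 5.261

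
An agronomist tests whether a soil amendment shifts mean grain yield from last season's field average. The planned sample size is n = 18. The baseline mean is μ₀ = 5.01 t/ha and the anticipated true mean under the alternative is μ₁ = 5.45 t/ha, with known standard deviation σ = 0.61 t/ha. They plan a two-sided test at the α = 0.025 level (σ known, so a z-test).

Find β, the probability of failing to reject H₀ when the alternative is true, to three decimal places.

β ≈ 0.206

Standardized effect: d = |μ₁ − μ₀| / σ = |5.45 − 5.01| / 0.61 = 0.7213
Noncentrality parameter: λ = d·√n = 0.7213 × √18 = 3.0603
Critical value for a two-sided test at α = 0.025: z_{α/2} = 2.241.
Power = Φ(λ − 2.241) + Φ(−λ − 2.241) = Φ(0.819) + Φ(-5.302) = 0.7936 + 0.0000 = 0.7936.
Type II error: β = 1 − power = 1 − 0.7936 = 0.2064.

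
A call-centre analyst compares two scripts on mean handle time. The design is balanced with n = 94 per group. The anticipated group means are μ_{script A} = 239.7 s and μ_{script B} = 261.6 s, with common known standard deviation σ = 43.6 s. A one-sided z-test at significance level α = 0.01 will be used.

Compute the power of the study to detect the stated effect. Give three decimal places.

Standardized effect: d = |μ_{script A} − μ_{script B}| / σ = |239.7 − 261.6| / 43.6 = 0.5023
Noncentrality parameter: δ = d·√(n/2) = 0.5023 × √(94/2) = 3.4436
One-sided α = 0.01 → critical value z_{0.01} = 2.326.
Power = Φ(δ − 2.326) = Φ(1.117) = 0.8680.

Power ≈ 0.868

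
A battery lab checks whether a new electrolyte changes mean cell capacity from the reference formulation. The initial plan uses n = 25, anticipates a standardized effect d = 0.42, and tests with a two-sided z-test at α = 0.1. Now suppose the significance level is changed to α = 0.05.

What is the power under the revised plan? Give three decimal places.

Power ≈ 0.556

δ = d·√n = 0.42 × √25 = 2.1000 (unchanged). New critical value: z_{0.025} = 1.960.
Revised power = Φ(δ − 1.960) + Φ(−δ − 1.960) = Φ(0.140) + Φ(-4.060) = 0.5557 + 0.0000 = 0.5557.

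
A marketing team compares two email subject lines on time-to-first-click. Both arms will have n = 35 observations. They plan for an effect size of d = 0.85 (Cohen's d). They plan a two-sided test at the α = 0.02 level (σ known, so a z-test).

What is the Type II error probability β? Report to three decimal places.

β ≈ 0.109

Noncentrality parameter: δ = d·√(n/2) = 0.85 × √(35/2) = 3.5558
Critical value for a two-sided test at α = 0.02: z_{α/2} = 2.326.
Power = Φ(δ − 2.326) + Φ(−δ − 2.326) = Φ(1.229) + Φ(-5.882) = 0.8905 + 0.0000 = 0.8905.
Type II error: β = 1 − power = 1 − 0.8905 = 0.1095.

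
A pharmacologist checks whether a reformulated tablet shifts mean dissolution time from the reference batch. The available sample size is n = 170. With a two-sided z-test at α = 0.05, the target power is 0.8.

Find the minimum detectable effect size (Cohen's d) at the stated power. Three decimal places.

d ≈ 0.215

Required noncentrality: δ = z_{0.025} + z_{0.20} = 1.960 + 0.842 = 2.802.
(Lower-tail contribution to power is negligible for δ > 0.)
δ = d·√n ⇒ d = δ/√n = 2.802/√170 = 0.2149.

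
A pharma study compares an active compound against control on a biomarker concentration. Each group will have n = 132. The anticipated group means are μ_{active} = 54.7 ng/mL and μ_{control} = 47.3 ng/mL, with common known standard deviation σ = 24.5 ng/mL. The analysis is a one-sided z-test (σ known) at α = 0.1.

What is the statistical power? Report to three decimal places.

Standardized effect: d = |μ_{active} − μ_{control}| / σ = |54.7 − 47.3| / 24.5 = 0.3020
Noncentrality parameter: δ = d·√(n/2) = 0.3020 × √(132/2) = 2.4538
Critical value for a one-sided test at α = 0.1: z_α = 1.282.
Power = Φ(δ − 1.282) = Φ(1.172) = 0.8794.

Power ≈ 0.879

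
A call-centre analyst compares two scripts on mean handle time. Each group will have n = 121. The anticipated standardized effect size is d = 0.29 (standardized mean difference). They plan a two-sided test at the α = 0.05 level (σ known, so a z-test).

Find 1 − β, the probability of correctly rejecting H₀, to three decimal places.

Noncentrality parameter: δ = d·√(n/2) = 0.29 × √(121/2) = 2.2557
Two-sided α = 0.05 → critical value z_{0.025} = 1.960.
Power = Φ(δ − 1.960) + Φ(−δ − 1.960) = Φ(0.296) + Φ(-4.216) = 0.6163 + 0.0000 = 0.6163.

Power ≈ 0.616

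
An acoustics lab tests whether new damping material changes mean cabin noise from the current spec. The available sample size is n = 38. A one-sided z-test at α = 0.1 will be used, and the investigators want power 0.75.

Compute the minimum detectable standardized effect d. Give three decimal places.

Need Φ(δ − 1.282) = 0.75, so δ = 1.282 + 0.674 = 1.956.
δ = d·√n ⇒ d = δ/√n = 1.956/√38 = 0.3173.

d ≈ 0.317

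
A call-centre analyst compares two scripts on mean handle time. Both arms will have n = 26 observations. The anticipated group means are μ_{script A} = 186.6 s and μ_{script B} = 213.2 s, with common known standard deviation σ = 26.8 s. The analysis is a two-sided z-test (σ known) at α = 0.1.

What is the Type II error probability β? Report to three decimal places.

Standardized effect: d = |μ_{script A} − μ_{script B}| / σ = |186.6 − 213.2| / 26.8 = 0.9925
Noncentrality parameter: δ = d·√(n/2) = 0.9925 × √(26/2) = 3.5786
Two-sided α = 0.1 → critical value z_{0.05} = 1.645.
Power = Φ(δ − 1.645) + Φ(−δ − 1.645) = Φ(1.934) + Φ(-5.223) = 0.9734 + 0.0000 = 0.9734.
Type II error: β = 1 − power = 1 − 0.9734 = 0.0266.

β ≈ 0.027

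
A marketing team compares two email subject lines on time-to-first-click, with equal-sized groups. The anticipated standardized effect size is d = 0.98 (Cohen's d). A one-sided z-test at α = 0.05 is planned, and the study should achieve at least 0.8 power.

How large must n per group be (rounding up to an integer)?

n = 13 per group

Set Φ(δ − 1.645) = 0.8; then δ − 1.645 = Φ⁻¹(0.8) = 0.842, giving δ = 2.486.
δ = d·√(n/2) ⇒ n = 2(δ/d)² = 2 × (2.486 / 0.98)² = 12.87.
Round up to the next whole unit.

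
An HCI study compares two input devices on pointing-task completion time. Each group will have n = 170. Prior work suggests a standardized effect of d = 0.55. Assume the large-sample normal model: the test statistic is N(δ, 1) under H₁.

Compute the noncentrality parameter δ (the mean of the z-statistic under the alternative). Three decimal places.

δ ≈ 5.071

δ = d·√(n/2) = 0.55 × √(170/2) = 5.0707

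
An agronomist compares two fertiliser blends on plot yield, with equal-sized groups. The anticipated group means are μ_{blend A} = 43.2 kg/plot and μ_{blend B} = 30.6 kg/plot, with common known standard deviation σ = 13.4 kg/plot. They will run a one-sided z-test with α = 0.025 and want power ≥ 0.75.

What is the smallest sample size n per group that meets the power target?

n = 16 per group

Standardized effect: d = |μ_{blend A} − μ_{blend B}| / σ = |43.2 − 30.6| / 13.4 = 0.9403
Set Φ(δ − 1.960) = 0.75; then δ − 1.960 = Φ⁻¹(0.75) = 0.674, giving δ = 2.634.
δ = d·√(n/2) ⇒ n = 2(δ/d)² = 2 × (2.634 / 0.9403)² = 15.70.
Round up to the next whole unit.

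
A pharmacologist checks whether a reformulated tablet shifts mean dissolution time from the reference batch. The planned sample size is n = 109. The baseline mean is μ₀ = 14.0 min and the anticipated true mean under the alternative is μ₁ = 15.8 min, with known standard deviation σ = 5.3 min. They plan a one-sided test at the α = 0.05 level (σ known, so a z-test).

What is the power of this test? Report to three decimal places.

Power ≈ 0.971

Standardized effect: d = |μ₁ − μ₀| / σ = |15.8 − 14.0| / 5.3 = 0.3396
Noncentrality parameter: λ = d·√n = 0.3396 × √109 = 3.5458
One-sided α = 0.05 → critical value z_{0.05} = 1.645.
Power = Φ(λ − 1.645) = Φ(1.901) = 0.9713.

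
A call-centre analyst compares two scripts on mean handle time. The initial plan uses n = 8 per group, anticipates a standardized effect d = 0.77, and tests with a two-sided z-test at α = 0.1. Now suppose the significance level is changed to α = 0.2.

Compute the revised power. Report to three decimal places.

Power ≈ 0.604

δ = d·√(n/2) = 0.77 × √(8/2) = 1.5400 (unchanged). New critical value: z_{0.1} = 1.282.
Revised power = Φ(δ − 1.282) + Φ(−δ − 1.282) = Φ(0.258) + Φ(-2.822) = 0.6020 + 0.0024 = 0.6044.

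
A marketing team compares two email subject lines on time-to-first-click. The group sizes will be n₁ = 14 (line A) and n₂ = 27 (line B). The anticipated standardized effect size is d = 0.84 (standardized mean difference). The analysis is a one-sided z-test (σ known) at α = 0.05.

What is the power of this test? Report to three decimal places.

Power ≈ 0.817

Noncentrality parameter: δ = d / √(1/n₁ + 1/n₂) = 0.84 / √(1/14 + 1/27) = 2.5505
Critical value for a one-sided test at α = 0.05: z_α = 1.645.
Power = P(Z > 1.645 − δ) = Φ(0.906) = 0.8175.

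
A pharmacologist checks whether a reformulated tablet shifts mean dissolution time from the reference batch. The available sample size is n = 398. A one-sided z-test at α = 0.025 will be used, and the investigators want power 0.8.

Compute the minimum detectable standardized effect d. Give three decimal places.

Required noncentrality: δ = z_{0.025} + z_{0.20} = 1.960 + 0.842 = 2.802.
δ = d·√n ⇒ d = δ/√n = 2.802/√398 = 0.1404.

d ≈ 0.140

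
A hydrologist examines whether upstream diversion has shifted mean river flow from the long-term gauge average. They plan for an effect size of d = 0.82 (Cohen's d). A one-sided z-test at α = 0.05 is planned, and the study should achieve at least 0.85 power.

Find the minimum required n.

n = 11

For power 0.85 need Φ(δ − z_{0.05}) = 0.85, so δ = z_{0.05} + z_{0.15} = 1.645 + 1.036 = 2.681.
δ = d·√n ⇒ n = (δ/d)² = (2.681 / 0.82)² = 10.69.
Round up to the next whole unit.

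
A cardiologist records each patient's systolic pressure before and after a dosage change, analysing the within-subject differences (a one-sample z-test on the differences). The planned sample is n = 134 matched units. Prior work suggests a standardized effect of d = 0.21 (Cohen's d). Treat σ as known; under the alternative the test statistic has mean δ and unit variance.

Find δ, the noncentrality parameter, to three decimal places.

δ ≈ 2.431

The noncentrality parameter scales effect size by the design's sample-size factor: δ = d·√n = 0.21 × √134 = 2.4309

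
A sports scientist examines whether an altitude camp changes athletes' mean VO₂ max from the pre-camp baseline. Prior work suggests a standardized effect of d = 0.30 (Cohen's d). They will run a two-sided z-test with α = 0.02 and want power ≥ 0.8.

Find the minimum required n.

n = 112

Set Φ(δ − 2.326) = 0.8; then δ − 2.326 = Φ⁻¹(0.8) = 0.842, giving δ = 3.168.
(The Φ(−δ − z_{α/2}) term is vanishingly small for δ > 0 and is dropped in the standard sample-size formula.)
δ = d·√n ⇒ n = (δ/d)² = (3.168 / 0.30)² = 111.51.
Round up to the next whole unit.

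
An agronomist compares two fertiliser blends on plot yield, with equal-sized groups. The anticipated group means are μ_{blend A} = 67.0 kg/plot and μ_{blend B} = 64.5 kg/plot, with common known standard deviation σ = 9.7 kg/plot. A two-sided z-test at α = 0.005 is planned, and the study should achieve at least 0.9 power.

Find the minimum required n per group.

Standardized effect: d = |μ_{blend A} − μ_{blend B}| / σ = |67.0 − 64.5| / 9.7 = 0.2577
For power 0.9 need Φ(δ − z_{0.0025}) = 0.9, so δ = z_{0.0025} + z_{0.10} = 2.807 + 1.282 = 4.089.
(Ignoring the negligible lower-tail rejection probability gives the usual closed-form inversion.)
δ = d·√(n/2) ⇒ n = 2(δ/d)² = 2 × (4.089 / 0.2577)² = 503.31.
Rounding up, n = 504 per group.

n = 504 per group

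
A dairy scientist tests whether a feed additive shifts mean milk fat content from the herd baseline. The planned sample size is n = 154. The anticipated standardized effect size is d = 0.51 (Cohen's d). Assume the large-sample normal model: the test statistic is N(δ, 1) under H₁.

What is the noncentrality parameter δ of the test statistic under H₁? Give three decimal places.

δ ≈ 6.329

δ = d·√n = 0.51 × √154 = 6.3289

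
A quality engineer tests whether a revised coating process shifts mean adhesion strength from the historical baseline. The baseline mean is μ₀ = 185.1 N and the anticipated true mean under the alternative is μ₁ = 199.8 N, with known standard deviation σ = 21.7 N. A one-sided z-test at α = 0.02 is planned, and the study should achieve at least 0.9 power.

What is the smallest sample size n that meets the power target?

n = 25

Standardized effect: d = |μ₁ − μ₀| / σ = |199.8 − 185.1| / 21.7 = 0.6774
For power 0.9 need Φ(δ − z_{0.02}) = 0.9, so δ = z_{0.02} + z_{0.10} = 2.054 + 1.282 = 3.335.
δ = d·√n ⇒ n = (δ/d)² = (3.335 / 0.6774)² = 24.24.
Rounding up, n = 25.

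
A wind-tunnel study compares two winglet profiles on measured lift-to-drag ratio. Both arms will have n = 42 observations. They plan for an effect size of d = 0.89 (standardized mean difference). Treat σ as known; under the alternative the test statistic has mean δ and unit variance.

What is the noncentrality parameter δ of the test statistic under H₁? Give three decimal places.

δ ≈ 4.078

The noncentrality parameter scales effect size by the design's sample-size factor: δ = d·√(n/2) = 0.89 × √(42/2) = 4.0785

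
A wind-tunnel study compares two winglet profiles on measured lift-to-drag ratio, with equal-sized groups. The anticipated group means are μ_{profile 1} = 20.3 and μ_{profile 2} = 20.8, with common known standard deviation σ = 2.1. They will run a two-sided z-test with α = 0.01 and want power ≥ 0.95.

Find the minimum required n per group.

n = 629 per group

Standardized effect: d = |μ_{profile 1} − μ_{profile 2}| / σ = |20.3 − 20.8| / 2.1 = 0.2381
Set Φ(δ − 2.576) = 0.95; then δ − 2.576 = Φ⁻¹(0.95) = 1.645, giving δ = 4.221.
(Ignoring the negligible lower-tail rejection probability gives the usual closed-form inversion.)
δ = d·√(n/2) ⇒ n = 2(δ/d)² = 2 × (4.221 / 0.2381)² = 628.48.
Round up to the next whole unit.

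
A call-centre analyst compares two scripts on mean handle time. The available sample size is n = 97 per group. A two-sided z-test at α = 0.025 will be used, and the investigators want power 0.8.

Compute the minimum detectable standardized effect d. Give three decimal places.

d ≈ 0.443

Required noncentrality: δ = z_{0.0125} + z_{0.20} = 2.241 + 0.842 = 3.083.
(The second rejection-region term Φ(−δ − z_{α/2}) is negligible and dropped.)
δ = d·√(n/2) ⇒ d = δ/√(n/2) = 3.083/√(97/2) = 0.4427.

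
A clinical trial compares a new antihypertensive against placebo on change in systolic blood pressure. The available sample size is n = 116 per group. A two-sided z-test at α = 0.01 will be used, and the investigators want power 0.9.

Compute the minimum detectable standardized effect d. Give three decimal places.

Required noncentrality: δ = z_{0.005} + z_{0.10} = 2.576 + 1.282 = 3.857.
(The second rejection-region term Φ(−δ − z_{α/2}) is negligible and dropped.)
δ = d·√(n/2) ⇒ d = δ/√(n/2) = 3.857/√(116/2) = 0.5065.

d ≈ 0.506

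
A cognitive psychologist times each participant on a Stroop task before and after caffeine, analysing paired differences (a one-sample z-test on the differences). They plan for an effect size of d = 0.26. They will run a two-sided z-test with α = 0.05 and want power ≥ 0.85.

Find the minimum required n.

n = 133

Set Φ(δ − 1.960) = 0.85; then δ − 1.960 = Φ⁻¹(0.85) = 1.036, giving δ = 2.996.
(For δ > 0 the lower-tail rejection region contributes negligibly to power, so the one-term inversion is standard.)
δ = d·√n ⇒ n = (δ/d)² = (2.996 / 0.26)² = 132.82.
Round up to the next whole unit.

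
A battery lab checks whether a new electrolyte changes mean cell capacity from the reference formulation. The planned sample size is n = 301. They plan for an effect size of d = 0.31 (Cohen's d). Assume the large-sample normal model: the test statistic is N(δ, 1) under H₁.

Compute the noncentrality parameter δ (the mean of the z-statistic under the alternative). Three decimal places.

The noncentrality parameter scales effect size by the design's sample-size factor: δ = d·√n = 0.31 × √301 = 5.3783

δ ≈ 5.378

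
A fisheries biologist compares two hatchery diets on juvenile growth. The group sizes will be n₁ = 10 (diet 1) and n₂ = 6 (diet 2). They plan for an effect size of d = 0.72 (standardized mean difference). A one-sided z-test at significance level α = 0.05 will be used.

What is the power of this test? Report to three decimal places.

Power ≈ 0.401

Noncentrality parameter: δ = d / √(1/n₁ + 1/n₂) = 0.72 / √(1/10 + 1/6) = 1.3943
Critical value for a one-sided test at α = 0.05: z_α = 1.645.
Power = P(Z > 1.645 − δ) = Φ(-0.251) = 0.4011.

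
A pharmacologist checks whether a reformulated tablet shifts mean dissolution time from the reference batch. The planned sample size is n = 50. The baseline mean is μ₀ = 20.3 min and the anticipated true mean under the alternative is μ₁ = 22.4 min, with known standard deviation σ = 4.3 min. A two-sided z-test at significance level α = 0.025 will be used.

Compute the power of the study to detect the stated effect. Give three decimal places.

Power ≈ 0.887

Standardized effect: d = |μ₁ − μ₀| / σ = |22.4 − 20.3| / 4.3 = 0.4884
Noncentrality parameter: δ = d·√n = 0.4884 × √50 = 3.4533
Two-sided α = 0.025 → critical value z_{0.0125} = 2.241.
Power = Φ(δ − 2.241) + Φ(−δ − 2.241) = Φ(1.212) + Φ(-5.695) = 0.8872 + 0.0000 = 0.8872.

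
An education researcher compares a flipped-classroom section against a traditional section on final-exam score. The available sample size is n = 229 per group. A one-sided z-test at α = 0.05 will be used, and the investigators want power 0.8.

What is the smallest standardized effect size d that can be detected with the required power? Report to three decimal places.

Required noncentrality: δ = z_{0.05} + z_{0.20} = 1.645 + 0.842 = 2.486.
δ = d·√(n/2) ⇒ d = δ/√(n/2) = 2.486/√(229/2) = 0.2324.

d ≈ 0.232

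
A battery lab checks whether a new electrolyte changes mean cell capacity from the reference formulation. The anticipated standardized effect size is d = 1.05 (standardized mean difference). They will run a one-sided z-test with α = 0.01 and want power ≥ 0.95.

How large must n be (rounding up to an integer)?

n = 15

Set Φ(δ − 2.326) = 0.95; then δ − 2.326 = Φ⁻¹(0.95) = 1.645, giving δ = 3.971.
δ = d·√n ⇒ n = (δ/d)² = (3.971 / 1.05)² = 14.30.
Rounding up, n = 15.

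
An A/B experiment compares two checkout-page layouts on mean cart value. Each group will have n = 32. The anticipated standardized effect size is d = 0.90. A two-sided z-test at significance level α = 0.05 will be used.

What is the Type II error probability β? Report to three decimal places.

β ≈ 0.050

Noncentrality parameter: δ = d·√(n/2) = 0.90 × √(32/2) = 3.6000
Two-sided α = 0.05 → critical value z_{0.025} = 1.960.
Power = Φ(δ − 1.960) + Φ(−δ − 1.960) = Φ(1.640) + Φ(-5.560) = 0.9495 + 0.0000 = 0.9495.
Type II error: β = 1 − power = 1 − 0.9495 = 0.0505.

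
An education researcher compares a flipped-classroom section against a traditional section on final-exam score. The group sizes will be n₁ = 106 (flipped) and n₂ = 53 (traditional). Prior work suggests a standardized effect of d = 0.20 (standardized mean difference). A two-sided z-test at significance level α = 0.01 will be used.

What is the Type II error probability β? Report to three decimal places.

β ≈ 0.917

Noncentrality parameter: δ = d / √(1/n₁ + 1/n₂) = 0.20 / √(1/106 + 1/53) = 1.1888
Critical value for a two-sided test at α = 0.01: z_{α/2} = 2.576.
Power = Φ(δ − 2.576) + Φ(−δ − 2.576) = Φ(-1.387) + Φ(-3.765) = 0.0827 + 0.0001 = 0.0828.
Type II error: β = 1 − power = 1 − 0.0828 = 0.9172.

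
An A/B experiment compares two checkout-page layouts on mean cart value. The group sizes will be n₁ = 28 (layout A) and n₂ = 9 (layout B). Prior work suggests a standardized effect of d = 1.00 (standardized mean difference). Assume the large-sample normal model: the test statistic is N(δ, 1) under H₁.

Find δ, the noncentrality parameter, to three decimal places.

δ ≈ 2.610

The noncentrality parameter scales effect size by the design's sample-size factor: δ = d / √(1/n₁ + 1/n₂) = 1.00 / √(1/28 + 1/9) = 2.6098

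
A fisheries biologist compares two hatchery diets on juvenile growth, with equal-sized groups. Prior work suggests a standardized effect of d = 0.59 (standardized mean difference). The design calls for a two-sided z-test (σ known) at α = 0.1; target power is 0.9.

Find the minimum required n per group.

n = 50 per group

For power 0.9 need Φ(δ − z_{0.05}) = 0.9, so δ = z_{0.05} + z_{0.10} = 1.645 + 1.282 = 2.926.
(For δ > 0 the lower-tail rejection region contributes negligibly to power, so the one-term inversion is standard.)
δ = d·√(n/2) ⇒ n = 2(δ/d)² = 2 × (2.926 / 0.59)² = 49.20.
Rounding up, n = 50 per group.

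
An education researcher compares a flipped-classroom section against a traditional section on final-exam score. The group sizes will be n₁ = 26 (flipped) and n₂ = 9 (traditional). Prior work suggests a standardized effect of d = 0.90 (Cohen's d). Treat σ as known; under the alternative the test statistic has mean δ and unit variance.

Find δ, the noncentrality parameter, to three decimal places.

δ ≈ 2.327

The noncentrality parameter scales effect size by the design's sample-size factor: δ = d / √(1/n₁ + 1/n₂) = 0.90 / √(1/26 + 1/9) = 2.3271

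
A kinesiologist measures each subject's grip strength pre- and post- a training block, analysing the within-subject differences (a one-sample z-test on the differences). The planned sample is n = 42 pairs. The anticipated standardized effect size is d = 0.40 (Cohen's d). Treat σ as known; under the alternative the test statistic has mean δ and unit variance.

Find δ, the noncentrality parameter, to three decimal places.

δ = d·√n = 0.40 × √42 = 2.5923

δ ≈ 2.592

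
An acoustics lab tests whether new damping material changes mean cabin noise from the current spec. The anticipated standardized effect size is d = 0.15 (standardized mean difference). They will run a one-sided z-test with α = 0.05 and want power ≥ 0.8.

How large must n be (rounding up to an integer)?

n = 275

For power 0.8 need Φ(δ − z_{0.05}) = 0.8, so δ = z_{0.05} + z_{0.20} = 1.645 + 0.842 = 2.486.
δ = d·√n ⇒ n = (δ/d)² = (2.486 / 0.15)² = 274.78.
Round up to the next whole unit.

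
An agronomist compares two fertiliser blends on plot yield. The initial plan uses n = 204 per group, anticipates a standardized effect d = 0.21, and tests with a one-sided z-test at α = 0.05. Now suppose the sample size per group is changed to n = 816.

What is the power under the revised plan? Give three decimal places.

Power ≈ 0.995

With n = 816 per group: δ = d·√(n/2) = 0.21 × √(816/2) = 4.2418. Critical value z_{0.05} = 1.645.
Revised power = Φ(δ − 1.645) = Φ(2.597) = 0.9953.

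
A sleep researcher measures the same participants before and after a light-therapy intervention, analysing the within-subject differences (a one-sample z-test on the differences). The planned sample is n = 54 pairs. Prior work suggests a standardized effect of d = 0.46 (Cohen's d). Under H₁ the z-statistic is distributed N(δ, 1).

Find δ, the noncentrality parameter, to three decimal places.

δ ≈ 3.380

δ = d·√n = 0.46 × √54 = 3.3803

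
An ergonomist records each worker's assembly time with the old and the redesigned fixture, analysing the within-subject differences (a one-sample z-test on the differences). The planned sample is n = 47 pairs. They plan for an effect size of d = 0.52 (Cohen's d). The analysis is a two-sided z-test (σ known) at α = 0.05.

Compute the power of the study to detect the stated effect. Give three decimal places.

Noncentrality parameter: δ = d·√n = 0.52 × √47 = 3.5649
Critical value for a two-sided test at α = 0.05: z_{α/2} = 1.960.
Power = Φ(δ − 1.960) + Φ(−δ − 1.960) = Φ(1.605) + Φ(-5.525) = 0.9458 + 0.0000 = 0.9458.

Power ≈ 0.946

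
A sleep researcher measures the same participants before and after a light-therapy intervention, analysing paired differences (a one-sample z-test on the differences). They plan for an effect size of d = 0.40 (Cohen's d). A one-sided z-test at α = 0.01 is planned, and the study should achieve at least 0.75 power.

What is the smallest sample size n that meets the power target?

n = 57

For power 0.75 need Φ(δ − z_{0.01}) = 0.75, so δ = z_{0.01} + z_{0.25} = 2.326 + 0.674 = 3.001.
δ = d·√n ⇒ n = (δ/d)² = (3.001 / 0.40)² = 56.28.
Rounding up, n = 57.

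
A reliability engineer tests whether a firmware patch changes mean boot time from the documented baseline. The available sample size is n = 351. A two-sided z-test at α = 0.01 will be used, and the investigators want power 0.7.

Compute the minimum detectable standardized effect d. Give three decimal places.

Required noncentrality: δ = z_{0.005} + z_{0.30} = 2.576 + 0.524 = 3.100.
(The second rejection-region term Φ(−δ − z_{α/2}) is negligible and dropped.)
δ = d·√n ⇒ d = δ/√n = 3.100/√351 = 0.1655.

d ≈ 0.165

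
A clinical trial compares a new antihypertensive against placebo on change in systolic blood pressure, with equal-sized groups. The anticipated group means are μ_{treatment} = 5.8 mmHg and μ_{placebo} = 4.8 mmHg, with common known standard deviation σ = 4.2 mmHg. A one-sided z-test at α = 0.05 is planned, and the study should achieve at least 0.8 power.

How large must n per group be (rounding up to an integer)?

Standardized effect: d = |μ_{treatment} − μ_{placebo}| / σ = |5.8 − 4.8| / 4.2 = 0.2381
Set Φ(δ − 1.645) = 0.8; then δ − 1.645 = Φ⁻¹(0.8) = 0.842, giving δ = 2.486.
δ = d·√(n/2) ⇒ n = 2(δ/d)² = 2 × (2.486 / 0.2381)² = 218.12.
Rounding up, n = 219 per group.

n = 219 per group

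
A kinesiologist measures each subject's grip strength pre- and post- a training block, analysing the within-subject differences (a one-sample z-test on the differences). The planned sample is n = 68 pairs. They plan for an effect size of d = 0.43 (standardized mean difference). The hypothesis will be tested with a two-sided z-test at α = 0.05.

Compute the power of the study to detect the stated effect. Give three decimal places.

Power ≈ 0.944

Noncentrality parameter: δ = d·√n = 0.43 × √68 = 3.5459
Two-sided α = 0.05 → critical value z_{0.025} = 1.960.
Power = Φ(δ − 1.960) + Φ(−δ − 1.960) = Φ(1.586) + Φ(-5.506) = 0.9436 + 0.0000 = 0.9436.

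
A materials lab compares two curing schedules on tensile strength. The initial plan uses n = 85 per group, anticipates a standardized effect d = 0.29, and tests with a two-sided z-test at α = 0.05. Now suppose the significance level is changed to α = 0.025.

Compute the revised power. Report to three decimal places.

δ = d·√(n/2) = 0.29 × √(85/2) = 1.8906 (unchanged). New critical value: z_{0.0125} = 2.241.
Revised power = Φ(δ − 2.241) + Φ(−δ − 2.241) = Φ(-0.351) + Φ(-4.132) = 0.3629 + 0.0000 = 0.3629.

Power ≈ 0.363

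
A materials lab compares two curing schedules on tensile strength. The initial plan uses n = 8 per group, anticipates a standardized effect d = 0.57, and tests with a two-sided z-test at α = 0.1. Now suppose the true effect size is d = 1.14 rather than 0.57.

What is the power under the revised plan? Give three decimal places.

With d = 1.14: δ = d·√(n/2) = 1.14 × √(8/2) = 2.2800. Critical value z_{0.05} = 1.645.
Revised power = Φ(δ − 1.645) + Φ(−δ − 1.645) = Φ(0.635) + Φ(-3.925) = 0.7373 + 0.0000 = 0.7374.

Power ≈ 0.737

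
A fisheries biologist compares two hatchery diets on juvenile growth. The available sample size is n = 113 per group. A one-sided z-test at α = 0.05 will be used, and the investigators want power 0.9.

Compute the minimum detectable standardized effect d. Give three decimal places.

d ≈ 0.389

Required noncentrality: δ = z_{0.05} + z_{0.10} = 1.645 + 1.282 = 2.926.
δ = d·√(n/2) ⇒ d = δ/√(n/2) = 2.926/√(113/2) = 0.3893.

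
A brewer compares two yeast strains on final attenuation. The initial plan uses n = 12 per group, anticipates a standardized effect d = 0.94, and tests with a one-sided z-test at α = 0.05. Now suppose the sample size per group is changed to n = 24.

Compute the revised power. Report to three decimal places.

With n = 24 per group: δ = d·√(n/2) = 0.94 × √(24/2) = 3.2563. Critical value z_{0.05} = 1.645.
Revised power = Φ(δ − 1.645) = Φ(1.611) = 0.9465.

Power ≈ 0.946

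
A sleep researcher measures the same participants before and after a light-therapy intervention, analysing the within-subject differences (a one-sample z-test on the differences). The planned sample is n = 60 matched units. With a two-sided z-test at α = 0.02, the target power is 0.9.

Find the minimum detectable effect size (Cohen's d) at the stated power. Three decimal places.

Need Φ(δ − 2.326) = 0.9, so δ = 2.326 + 1.282 = 3.608.
(Lower-tail contribution to power is negligible for δ > 0.)
δ = d·√n ⇒ d = δ/√n = 3.608/√60 = 0.4658.

d ≈ 0.466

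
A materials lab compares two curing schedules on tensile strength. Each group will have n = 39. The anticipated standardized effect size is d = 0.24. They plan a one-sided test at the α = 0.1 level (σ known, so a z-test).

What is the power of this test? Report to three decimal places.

Noncentrality parameter: λ = d·√(n/2) = 0.24 × √(39/2) = 1.0598
One-sided α = 0.1 → critical value z_{0.1} = 1.282.
Power = P(Z > 1.282 − λ) = Φ(-0.222) = 0.4123.

Power ≈ 0.412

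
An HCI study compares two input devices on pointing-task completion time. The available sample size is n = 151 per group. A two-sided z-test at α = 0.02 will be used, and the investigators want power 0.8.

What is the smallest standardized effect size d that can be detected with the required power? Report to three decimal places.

Required noncentrality: δ = z_{0.01} + z_{0.20} = 2.326 + 0.842 = 3.168.
(Lower-tail contribution to power is negligible for δ > 0.)
δ = d·√(n/2) ⇒ d = δ/√(n/2) = 3.168/√(151/2) = 0.3646.

d ≈ 0.365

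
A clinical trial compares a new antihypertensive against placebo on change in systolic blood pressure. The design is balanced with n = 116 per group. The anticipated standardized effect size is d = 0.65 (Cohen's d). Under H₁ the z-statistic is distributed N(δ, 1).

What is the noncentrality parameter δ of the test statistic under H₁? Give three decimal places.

The noncentrality parameter scales effect size by the design's sample-size factor: δ = d·√(n/2) = 0.65 × √(116/2) = 4.9503

δ ≈ 4.950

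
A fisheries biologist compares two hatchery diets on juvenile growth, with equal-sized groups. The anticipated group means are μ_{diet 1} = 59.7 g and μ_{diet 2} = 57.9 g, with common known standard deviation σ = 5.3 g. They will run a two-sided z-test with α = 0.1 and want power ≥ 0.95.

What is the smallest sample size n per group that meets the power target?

Standardized effect: d = |μ_{diet 1} − μ_{diet 2}| / σ = |59.7 − 57.9| / 5.3 = 0.3396
Set Φ(δ − 1.645) = 0.95; then δ − 1.645 = Φ⁻¹(0.95) = 1.645, giving δ = 3.290.
(The Φ(−δ − z_{α/2}) term is vanishingly small for δ > 0 and is dropped in the standard sample-size formula.)
δ = d·√(n/2) ⇒ n = 2(δ/d)² = 2 × (3.290 / 0.3396)² = 187.65.
Round up to the next whole unit.

n = 188 per group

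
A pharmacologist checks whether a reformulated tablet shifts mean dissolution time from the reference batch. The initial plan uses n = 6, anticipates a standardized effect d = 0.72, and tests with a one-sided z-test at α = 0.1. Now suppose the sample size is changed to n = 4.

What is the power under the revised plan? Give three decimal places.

Power ≈ 0.563

With n = 4: δ = d·√n = 0.72 × √4 = 1.4400. Critical value z_{0.1} = 1.282.
Revised power = Φ(δ − 1.282) = Φ(0.158) = 0.5629.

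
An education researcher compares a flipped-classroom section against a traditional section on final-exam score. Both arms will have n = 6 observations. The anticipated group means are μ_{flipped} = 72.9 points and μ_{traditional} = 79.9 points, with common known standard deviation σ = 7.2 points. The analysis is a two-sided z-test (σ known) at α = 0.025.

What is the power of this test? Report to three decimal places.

Power ≈ 0.289

Standardized effect: d = |μ_{flipped} − μ_{traditional}| / σ = |72.9 − 79.9| / 7.2 = 0.9722
Noncentrality parameter: δ = d·√(n/2) = 0.9722 × √(6/2) = 1.6839
Critical value for a two-sided test at α = 0.025: z_{α/2} = 2.241.
Power = Φ(δ − 2.241) + Φ(−δ − 2.241) = Φ(-0.557) + Φ(-3.925) = 0.2886 + 0.0000 = 0.2886.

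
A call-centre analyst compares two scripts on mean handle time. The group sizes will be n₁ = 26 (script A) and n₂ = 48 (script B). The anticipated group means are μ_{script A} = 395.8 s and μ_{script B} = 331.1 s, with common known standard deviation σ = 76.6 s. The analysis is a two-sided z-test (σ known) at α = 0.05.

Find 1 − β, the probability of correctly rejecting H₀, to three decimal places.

Power ≈ 0.934

Standardized effect: d = |μ_{script A} − μ_{script B}| / σ = |395.8 − 331.1| / 76.6 = 0.8446
Noncentrality parameter: δ = d / √(1/n₁ + 1/n₂) = 0.8446 / √(1/26 + 1/48) = 3.4687
Critical value for a two-sided test at α = 0.05: z_{α/2} = 1.960.
Power = Φ(δ − 1.960) + Φ(−δ − 1.960) = Φ(1.509) + Φ(-5.429) = 0.9343 + 0.0000 = 0.9343.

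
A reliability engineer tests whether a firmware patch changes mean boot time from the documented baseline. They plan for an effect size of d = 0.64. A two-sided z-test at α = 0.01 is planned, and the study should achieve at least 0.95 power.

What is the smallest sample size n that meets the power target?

n = 44

For power 0.95 need Φ(δ − z_{0.005}) = 0.95, so δ = z_{0.005} + z_{0.05} = 2.576 + 1.645 = 4.221.
(Ignoring the negligible lower-tail rejection probability gives the usual closed-form inversion.)
δ = d·√n ⇒ n = (δ/d)² = (4.221 / 0.64)² = 43.49.
Rounding up, n = 44.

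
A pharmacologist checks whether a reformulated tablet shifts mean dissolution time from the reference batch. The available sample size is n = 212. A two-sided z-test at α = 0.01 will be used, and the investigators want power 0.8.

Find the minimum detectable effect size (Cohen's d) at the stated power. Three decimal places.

Need Φ(δ − 2.576) = 0.8, so δ = 2.576 + 0.842 = 3.417.
(The second rejection-region term Φ(−δ − z_{α/2}) is negligible and dropped.)
δ = d·√n ⇒ d = δ/√n = 3.417/√212 = 0.2347.

d ≈ 0.235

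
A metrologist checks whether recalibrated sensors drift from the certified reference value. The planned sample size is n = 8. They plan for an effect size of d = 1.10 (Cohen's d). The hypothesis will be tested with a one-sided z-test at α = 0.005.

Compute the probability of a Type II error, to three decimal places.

Noncentrality parameter: δ = d·√n = 1.10 × √8 = 3.1113
One-sided α = 0.005 → critical value z_{0.005} = 2.576.
Power = Φ(δ − 2.576) = Φ(0.535) = 0.7038.
Type II error: β = 1 − power = 1 − 0.7038 = 0.2962.

β ≈ 0.296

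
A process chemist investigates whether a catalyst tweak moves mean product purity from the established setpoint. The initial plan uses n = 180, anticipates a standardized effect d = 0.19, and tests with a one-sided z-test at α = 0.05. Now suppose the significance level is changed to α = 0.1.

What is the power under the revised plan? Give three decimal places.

δ = d·√n = 0.19 × √180 = 2.5491 (unchanged). New critical value: z_{0.1} = 1.282.
Revised power = Φ(δ − 1.282) = Φ(1.268) = 0.8975.

Power ≈ 0.898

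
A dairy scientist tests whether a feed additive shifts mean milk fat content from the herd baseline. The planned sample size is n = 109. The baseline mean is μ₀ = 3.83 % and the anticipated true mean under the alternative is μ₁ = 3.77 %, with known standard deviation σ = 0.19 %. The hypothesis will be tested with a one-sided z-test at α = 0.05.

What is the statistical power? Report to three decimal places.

Power ≈ 0.951

Standardized effect: d = |μ₁ − μ₀| / σ = |3.77 − 3.83| / 0.19 = 0.3158
Noncentrality parameter: δ = d·√n = 0.3158 × √109 = 3.2969
Critical value for a one-sided test at α = 0.05: z_α = 1.645.
Power = Φ(δ − 1.645) = Φ(1.652) = 0.9507.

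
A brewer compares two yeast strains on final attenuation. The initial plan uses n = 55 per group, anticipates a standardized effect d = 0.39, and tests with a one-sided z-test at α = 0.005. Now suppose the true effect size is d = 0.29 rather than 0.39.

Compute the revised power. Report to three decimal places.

Power ≈ 0.146

With d = 0.29: δ = d·√(n/2) = 0.29 × √(55/2) = 1.5208. Critical value z_{0.005} = 2.576.
Revised power = Φ(δ − 2.576) = Φ(-1.055) = 0.1457.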